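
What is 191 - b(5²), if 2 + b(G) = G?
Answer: 168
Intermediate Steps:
b(G) = -2 + G
191 - b(5²) = 191 - (-2 + 5²) = 191 - (-2 + 25) = 191 - 1*23 = 191 - 23 = 168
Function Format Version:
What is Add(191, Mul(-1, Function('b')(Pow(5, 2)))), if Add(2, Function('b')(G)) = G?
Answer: 168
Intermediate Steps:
Function('b')(G) = Add(-2, G)
Add(191, Mul(-1, Function('b')(Pow(5, 2)))) = Add(191, Mul(-1, Add(-2, Pow(5, 2)))) = Add(191, Mul(-1, Add(-2, 25))) = Add(191, Mul(-1, 23)) = Add(191, -23) = 168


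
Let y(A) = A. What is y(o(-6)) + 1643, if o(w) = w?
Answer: 1637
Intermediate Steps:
y(o(-6)) + 1643 = -6 + 1643 = 1637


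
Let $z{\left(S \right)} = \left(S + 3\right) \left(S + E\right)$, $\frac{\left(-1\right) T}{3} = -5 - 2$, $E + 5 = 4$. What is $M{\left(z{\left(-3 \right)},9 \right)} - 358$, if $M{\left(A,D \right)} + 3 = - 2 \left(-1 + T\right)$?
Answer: $-401$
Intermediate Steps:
$E = -1$ ($E = -5 + 4 = -1$)
$T = 21$ ($T = - 3 \left(-5 - 2\right) = \left(-3\right) \left(-7\right) = 21$)
$z{\left(S \right)} = \left(-1 + S\right) \left(3 + S\right)$ ($z{\left(S \right)} = \left(S + 3\right) \left(S - 1\right) = \left(3 + S\right) \left(-1 + S\right) = \left(-1 + S\right) \left(3 + S\right)$)
$M{\left(A,D \right)} = -43$ ($M{\left(A,D \right)} = -3 - 2 \left(-1 + 21\right) = -3 - 40 = -43$)
$M{\left(z{\left(-3 \right)},9 \right)} - 358 = -43 - 358 = -401$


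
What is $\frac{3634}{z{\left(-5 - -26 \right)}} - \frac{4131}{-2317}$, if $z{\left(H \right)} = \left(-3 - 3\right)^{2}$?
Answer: $\frac{4284347}{41706} \approx 102.73$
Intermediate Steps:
$z{\left(H \right)} = 36$ ($z{\left(H \right)} = \left(-6\right)^{2} = 36$)
$\frac{3634}{z{\left(-5 - -26 \right)}} - \frac{4131}{-2317} = \frac{3634}{36} - \frac{4131}{-2317} = 3634 \cdot \frac{1}{36} - - \frac{4131}{2317} = \frac{1817}{18} + \frac{4131}{2317} = \frac{4284347}{41706}$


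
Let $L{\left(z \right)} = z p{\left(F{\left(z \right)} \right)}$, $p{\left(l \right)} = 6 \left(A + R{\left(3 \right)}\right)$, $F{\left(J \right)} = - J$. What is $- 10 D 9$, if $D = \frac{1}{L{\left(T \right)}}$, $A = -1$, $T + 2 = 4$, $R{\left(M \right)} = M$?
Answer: $- \frac{15}{4} \approx -3.75$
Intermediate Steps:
$T = 2$ ($T = -2 + 4 = 2$)
$p{\left(l \right)} = 12$ ($p{\left(l \right)} = 6 \left(-1 + 3\right) = 6 \cdot 2 = 12$)
$L{\left(z \right)} = 12 z$ ($L{\left(z \right)} = z 12 = 12 z$)
$D = \frac{1}{24}$ ($D = \frac{1}{12 \cdot 2} = \frac{1}{24} \approx 0.041667$)
$- 10 D 9 = \left(-10\right) \frac{1}{24} \cdot 9 = \left(- \frac{5}{12}\right) 9 = - \frac{15}{4}$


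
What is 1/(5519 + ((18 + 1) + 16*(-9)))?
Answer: 1/5394 ≈ 0.00018539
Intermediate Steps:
1/(5519 + ((18 + 1) + 16*(-9))) = 1/(5519 + (19 - 144)) = 1/(5519 - 125) = 1/5394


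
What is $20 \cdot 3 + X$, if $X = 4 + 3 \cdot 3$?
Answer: $73$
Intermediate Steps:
$X = 13$ ($X = 4 + 9 = 13$)
$20 \cdot 3 + X = 20 \cdot 3 + 13 = 60 + 13 = 73$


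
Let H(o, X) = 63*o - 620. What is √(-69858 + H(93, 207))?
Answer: 19*I*√179 ≈ 254.2*I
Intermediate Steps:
H(o, X) = -620 + 63*o
√(-69858 + H(93, 207)) = √(-69858 + (-620 + 63*93)) = √(-69858 + (-620 + 5859)) = √(-69858 + 5239) = √(-64619) = 19*I*√179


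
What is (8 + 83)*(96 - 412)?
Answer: -28756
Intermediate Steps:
(8 + 83)*(96 - 412) = 91*(-316) = -28756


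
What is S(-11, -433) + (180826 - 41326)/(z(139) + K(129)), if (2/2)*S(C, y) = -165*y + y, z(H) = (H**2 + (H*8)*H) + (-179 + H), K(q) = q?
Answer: 6177332618/86989 ≈ 71013.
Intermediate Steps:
z(H) = -179 + H + 9*H**2 (z(H) = (H**2 + (8*H)*H) + (-179 + H) = (H**2 + 8*H**2) + (-179 + H) = 9*H**2 + (-179 + H) = -179 + H + 9*H**2)
S(C, y) = -164*y (S(C, y) = -165*y + y = -164*y)
S(-11, -433) + (180826 - 41326)/(z(139) + K(129)) = -164*(-433) + (180826 - 41326)/((-179 + 139 + 9*139**2) + 129) = 71012 + 139500/((-179 + 139 + 9*19321) + 129) = 71012 + 139500/((-179 + 139 + 173889) + 129) = 71012 + 139500/(173849 + 129) = 71012 + 139500/173978 = 71012 + 139500*(1/173978) = 71012 + 69750/86989 = 6177332618/86989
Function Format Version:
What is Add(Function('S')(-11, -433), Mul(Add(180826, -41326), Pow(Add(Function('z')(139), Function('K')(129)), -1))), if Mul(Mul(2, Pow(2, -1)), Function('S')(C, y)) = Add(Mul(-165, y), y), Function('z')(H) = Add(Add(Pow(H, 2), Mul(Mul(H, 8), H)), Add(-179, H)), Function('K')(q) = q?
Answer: Rational(6177332618, 86989) ≈ 71013.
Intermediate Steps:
Function('z')(H) = Add(-179, H, Mul(9, Pow(H, 2))) (Function('z')(H) = Add(Add(Pow(H, 2), Mul(Mul(8, H), H)), Add(-179, H)) = Add(Add(Pow(H, 2), Mul(8, Pow(H, 2))), Add(-179, H)) = Add(Mul(9, Pow(H, 2)), Add(-179, H)) = Add(-179, H, Mul(9, Pow(H, 2))))
Function('S')(C, y) = Mul(-164, y) (Function('S')(C, y) = Add(Mul(-165, y), y) = Mul(-164, y))
Add(Function('S')(-11, -433), Mul(Add(180826, -41326), Pow(Add(Function('z')(139), Function('K')(129)), -1))) = Add(Mul(-164, -433), Mul(Add(180826, -41326), Pow(Add(Add(-179, 139, Mul(9, Pow(139, 2))), 129), -1))) = Add(71012, Mul(139500, Pow(Add(Add(-179, 139, Mul(9, 19321)), 129), -1))) = Add(71012, Mul(139500, Pow(Add(Add(-179, 139, 173889), 129), -1))) = Add(71012, Mul(139500, Pow(Add(173849, 129), -1))) = Add(71012, Mul(139500, Pow(173978, -1))) = Add(71012, Mul(139500, Rational(1, 173978))) = Add(71012, Rational(69750, 86989)) = Rational(6177332618, 86989)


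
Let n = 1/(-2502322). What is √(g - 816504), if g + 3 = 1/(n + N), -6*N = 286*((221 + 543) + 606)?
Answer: I*√196227336939532862169777656421/490229903023 ≈ 903.61*I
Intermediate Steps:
n = -1/2502322 ≈ -3.9963e-7
N = -195910/3 (N = -143*((221 + 543) + 606)/3 = -143*(764 + 606)/3 = -143*1370/3 = -⅙*391820 = -195910/3 ≈ -65303.)
g = -1470697216035/490229903023 (g = -3 + 1/(-1/2502322 - 195910/3) = -3 + 1/(-490229903023/7506966) = -3 - 7506966/490229903023 = -1470697216035/490229903023 ≈ -3.0000)
√(g - 816504) = √(-1470697216035/490229903023 - 816504) = √(-400276147435107627/490229903023) = I*√196227336939532862169777656421/490229903023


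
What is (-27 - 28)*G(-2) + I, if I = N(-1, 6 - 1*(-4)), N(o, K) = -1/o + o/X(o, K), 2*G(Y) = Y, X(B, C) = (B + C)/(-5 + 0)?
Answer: 509/9 ≈ 56.556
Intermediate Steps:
X(B, C) = -B/5 - C/5 (X(B, C) = (B + C)/(-5) = (B + C)*(-1/5) = -B/5 - C/5)
G(Y) = Y/2
N(o, K) = -1/o + o/(-K/5 - o/5) (N(o, K) = -1/o + o/(-o/5 - K/5) = -1/o + o/(-K/5 - o/5))
I = 14/9 (I = (-(6 - 1*(-4)) - 1*(-1) - 5*(-1)**2)/((-1)*((6 - 1*(-4)) - 1)) = -(-(6 + 4) + 1 - 5*1)/((6 + 4) - 1) = -(-1*10 + 1 - 5)/(10 - 1) = -1*(-10 + 1 - 5)/9 = -1*1/9*(-14) = 14/9 ≈ 1.5556)
(-27 - 28)*G(-2) + I = (-27 - 28)*((1/2)*(-2)) + 14/9 = -55*(-1) + 14/9 = 55 + 14/9 = 509/9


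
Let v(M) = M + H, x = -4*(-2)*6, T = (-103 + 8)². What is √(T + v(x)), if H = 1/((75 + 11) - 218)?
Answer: √39521955/66 ≈ 95.252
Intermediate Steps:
T = 9025 (T = (-95)² = 9025)
x = 48 (x = 8*6 = 48)
H = -1/132 (H = 1/(86 - 218) = 1/(-132) = -1/132 ≈ -0.0075758)
v(M) = -1/132 + M (v(M) = M - 1/132 = -1/132 + M)
√(T + v(x)) = √(9025 + (-1/132 + 48)) = √(9025 + 6335/132) = √(1197635/132) = √39521955/66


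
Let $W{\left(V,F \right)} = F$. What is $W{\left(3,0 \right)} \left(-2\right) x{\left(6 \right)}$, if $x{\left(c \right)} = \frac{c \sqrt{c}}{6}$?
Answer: $0$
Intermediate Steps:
$x{\left(c \right)} = \frac{c^{\frac{3}{2}}}{6}$ ($x{\left(c \right)} = c^{\frac{3}{2}} \cdot \frac{1}{6} = \frac{c^{\frac{3}{2}}}{6}$)
$W{\left(3,0 \right)} \left(-2\right) x{\left(6 \right)} = 0 \left(-2\right) \frac{6^{\frac{3}{2}}}{6} = 0 \frac{6 \sqrt{6}}{6} = 0 \sqrt{6} = 0$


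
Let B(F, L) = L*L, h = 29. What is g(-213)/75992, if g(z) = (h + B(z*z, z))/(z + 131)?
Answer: -22699/3115672 ≈ -0.0072854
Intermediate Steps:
B(F, L) = L²
g(z) = (29 + z²)/(131 + z) (g(z) = (29 + z²)/(z + 131) = (29 + z²)/(131 + z))
g(-213)/75992 = ((29 + (-213)²)/(131 - 213))/75992 = ((29 + 45369)/(-82))*(1/75992) = -1/82*45398*(1/75992) = -22699/41*1/75992 = -22699/3115672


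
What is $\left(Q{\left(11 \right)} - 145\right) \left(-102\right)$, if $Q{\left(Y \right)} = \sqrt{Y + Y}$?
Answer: $14790 - 102 \sqrt{22} \approx 14312.0$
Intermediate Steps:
$Q{\left(Y \right)} = \sqrt{2} \sqrt{Y}$ ($Q{\left(Y \right)} = \sqrt{2 Y} = \sqrt{2} \sqrt{Y}$)
$\left(Q{\left(11 \right)} - 145\right) \left(-102\right) = \left(\sqrt{2} \sqrt{11} - 145\right) \left(-102\right) = \left(\sqrt{22} - 145\right) \left(-102\right) = \left(-145 + \sqrt{22}\right) \left(-102\right) = 14790 - 102 \sqrt{22}$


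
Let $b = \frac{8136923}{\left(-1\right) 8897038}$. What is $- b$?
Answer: $\frac{8136923}{8897038} \approx 0.91457$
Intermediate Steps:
$b = - \frac{8136923}{8897038}$ ($b = \frac{8136923}{-8897038} = 8136923 \left(- \frac{1}{8897038}\right) = - \frac{8136923}{8897038} \approx -0.91457$)
$- b = \left(-1\right) \left(- \frac{8136923}{8897038}\right) = \frac{8136923}{8897038}$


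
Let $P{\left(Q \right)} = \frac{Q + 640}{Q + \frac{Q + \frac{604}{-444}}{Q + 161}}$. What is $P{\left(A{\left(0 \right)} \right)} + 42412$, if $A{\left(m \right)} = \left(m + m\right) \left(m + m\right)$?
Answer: $- \frac{5033228}{151} \approx -33333.0$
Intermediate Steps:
$A{\left(m \right)} = 4 m^{2}$ ($A{\left(m \right)} = 2 m 2 m = 4 m^{2}$)
$P{\left(Q \right)} = \frac{640 + Q}{Q + \frac{- \frac{151}{111} + Q}{161 + Q}}$ ($P{\left(Q \right)} = \frac{640 + Q}{Q + \frac{Q + 604 \left(- \frac{1}{444}\right)}{161 + Q}} = \frac{640 + Q}{Q + \frac{Q - \frac{151}{111}}{161 + Q}} = \frac{640 + Q}{Q + \frac{- \frac{151}{111} + Q}{161 + Q}}$)
$P{\left(A{\left(0 \right)} \right)} + 42412 = \frac{111 \left(103040 + \left(4 \cdot 0^{2}\right)^{2} + 801 \cdot 4 \cdot 0^{2}\right)}{-151 + 111 \left(4 \cdot 0^{2}\right)^{2} + 17982 \cdot 4 \cdot 0^{2}} + 42412 = \frac{111 \left(103040 + \left(4 \cdot 0\right)^{2} + 801 \cdot 4 \cdot 0\right)}{-151 + 111 \left(4 \cdot 0\right)^{2} + 17982 \cdot 4 \cdot 0} + 42412 = \frac{111 \left(103040 + 0^{2} + 801 \cdot 0\right)}{-151 + 111 \cdot 0^{2} + 17982 \cdot 0} + 42412 = \frac{111 \left(103040 + 0 + 0\right)}{-151 + 111 \cdot 0 + 0} + 42412 = 111 \frac{1}{-151 + 0 + 0} \cdot 103040 + 42412 = 111 \frac{1}{-151} \cdot 103040 + 42412 = 111 \left(- \frac{1}{151}\right) 103040 + 42412 = - \frac{11437440}{151} + 42412 = - \frac{5033228}{151}$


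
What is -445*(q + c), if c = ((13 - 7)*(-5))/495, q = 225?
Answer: -3303235/33 ≈ -1.0010e+5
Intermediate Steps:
c = -2/33 (c = (6*(-5))*(1/495) = -30*1/495 = -2/33 ≈ -0.060606)
-445*(q + c) = -445*(225 - 2/33) = -445*7423/33 = -3303235/33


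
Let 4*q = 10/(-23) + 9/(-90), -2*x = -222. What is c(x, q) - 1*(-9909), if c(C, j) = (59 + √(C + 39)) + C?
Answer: 10079 + 5*√6 ≈ 10091.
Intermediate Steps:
x = 111 (x = -½*(-222) = 111)
q = -123/920 (q = (10/(-23) + 9/(-90))/4 = (10*(-1/23) + 9*(-1/90))/4 = (-10/23 - ⅒)/4 = (¼)*(-123/230) = -123/920 ≈ -0.13370)
c(C, j) = 59 + C + √(39 + C) (c(C, j) = (59 + √(39 + C)) + C = 59 + C + √(39 + C))
c(x, q) - 1*(-9909) = (59 + 111 + √(39 + 111)) - 1*(-9909) = (59 + 111 + √150) + 9909 = (59 + 111 + 5*√6) + 9909 = (170 + 5*√6) + 9909 = 10079 + 5*√6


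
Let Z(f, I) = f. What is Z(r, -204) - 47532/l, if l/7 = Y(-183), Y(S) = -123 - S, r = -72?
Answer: -6481/35 ≈ -185.17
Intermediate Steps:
l = 420 (l = 7*(-123 - 1*(-183)) = 7*(-123 + 183) = 7*60 = 420)
Z(r, -204) - 47532/l = -72 - 47532/420 = -72 - 47532*1/420 = -72 - 3961/35 = -6481/35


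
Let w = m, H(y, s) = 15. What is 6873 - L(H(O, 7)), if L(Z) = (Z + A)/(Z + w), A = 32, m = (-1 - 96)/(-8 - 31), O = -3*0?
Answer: 4685553/682 ≈ 6870.3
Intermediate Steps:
O = 0
m = 97/39 (m = -97/(-39) = -97*(-1/39) = 97/39 ≈ 2.4872)
w = 97/39 ≈ 2.4872
L(Z) = (32 + Z)/(97/39 + Z) (L(Z) = (Z + 32)/(Z + 97/39) = (32 + Z)/(97/39 + Z))
6873 - L(H(O, 7)) = 6873 - 39*(32 + 15)/(97 + 39*15) = 6873 - 39*47/(97 + 585) = 6873 - 39*47/682 = 6873 - 1*1833/682 = 6873 - 1833/682 = 4685553/682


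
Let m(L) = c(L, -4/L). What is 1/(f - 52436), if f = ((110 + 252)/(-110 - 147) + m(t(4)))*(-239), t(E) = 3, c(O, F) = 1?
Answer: -257/13450957 ≈ -1.9106e-5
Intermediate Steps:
m(L) = 1
f = 25095/257 (f = ((110 + 252)/(-110 - 147) + 1)*(-239) = (362/(-257) + 1)*(-239) = (362*(-1/257) + 1)*(-239) = (-362/257 + 1)*(-239) = -105/257*(-239) = 25095/257 ≈ 97.646)
1/(f - 52436) = 1/(25095/257 - 52436) = 1/(-13450957/257) = -257/13450957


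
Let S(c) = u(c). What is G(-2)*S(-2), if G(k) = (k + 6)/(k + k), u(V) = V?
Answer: 2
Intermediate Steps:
S(c) = c
G(k) = (6 + k)/(2*k) (G(k) = (6 + k)/((2*k)) = (6 + k)*(1/(2*k)) = (6 + k)/(2*k))
G(-2)*S(-2) = ((1/2)*(6 - 2)/(-2))*(-2) = ((1/2)*(-1/2)*4)*(-2) = -1*(-2) = 2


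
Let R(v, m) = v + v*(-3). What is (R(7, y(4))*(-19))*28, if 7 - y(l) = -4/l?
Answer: 7448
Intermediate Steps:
y(l) = 7 + 4/l (y(l) = 7 - (-4)/l = 7 + 4/l)
R(v, m) = -2*v (R(v, m) = v - 3*v = -2*v)
(R(7, y(4))*(-19))*28 = (-2*7*(-19))*28 = -14*(-19)*28 = 266*28 = 7448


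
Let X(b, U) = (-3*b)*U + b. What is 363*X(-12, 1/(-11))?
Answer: -5544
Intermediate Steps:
X(b, U) = b - 3*U*b (X(b, U) = -3*U*b + b = b - 3*U*b)
363*X(-12, 1/(-11)) = 363*(-12*(1 - 3/(-11))) = 363*(-12*(1 - 3*(-1)/11)) = 363*(-12*(1 - 3*(-1/11))) = 363*(-12*(1 + 3/11)) = 363*(-12*14/11) = 363*(-168/11) = -5544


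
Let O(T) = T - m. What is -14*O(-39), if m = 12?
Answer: 714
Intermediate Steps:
O(T) = -12 + T (O(T) = T - 1*12 = T - 12 = -12 + T)
-14*O(-39) = -14*(-12 - 39) = -14*(-51) = 714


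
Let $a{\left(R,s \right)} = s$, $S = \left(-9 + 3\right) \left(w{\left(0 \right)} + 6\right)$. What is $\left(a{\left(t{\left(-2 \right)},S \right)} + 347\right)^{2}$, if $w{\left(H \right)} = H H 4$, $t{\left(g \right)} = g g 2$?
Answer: $96721$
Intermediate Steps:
$t{\left(g \right)} = 2 g^{2}$ ($t{\left(g \right)} = g^{2} \cdot 2 = 2 g^{2}$)
$w{\left(H \right)} = 4 H^{2}$ ($w{\left(H \right)} = H^{2} \cdot 4 = 4 H^{2}$)
$S = -36$ ($S = \left(-9 + 3\right) \left(4 \cdot 0^{2} + 6\right) = - 6 \left(4 \cdot 0 + 6\right) = - 6 \left(0 + 6\right) = \left(-6\right) 6 = -36$)
$\left(a{\left(t{\left(-2 \right)},S \right)} + 347\right)^{2} = \left(-36 + 347\right)^{2} = 311^{2} = 96721$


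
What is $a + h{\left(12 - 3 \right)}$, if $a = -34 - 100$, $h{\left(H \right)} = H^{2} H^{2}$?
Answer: $6427$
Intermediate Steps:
$h{\left(H \right)} = H^{4}$
$a = -134$ ($a = -34 - 100 = -134$)
$a + h{\left(12 - 3 \right)} = -134 + \left(12 - 3\right)^{4} = -134 + 9^{4} = -134 + 6561 = 6427$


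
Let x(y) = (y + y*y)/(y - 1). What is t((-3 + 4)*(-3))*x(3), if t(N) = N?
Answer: -18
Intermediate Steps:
x(y) = (y + y**2)/(-1 + y)
t((-3 + 4)*(-3))*x(3) = ((-3 + 4)*(-3))*(3*(1 + 3)/(-1 + 3)) = (1*(-3))*(3*4/2) = -9*4/2 = -3*6 = -18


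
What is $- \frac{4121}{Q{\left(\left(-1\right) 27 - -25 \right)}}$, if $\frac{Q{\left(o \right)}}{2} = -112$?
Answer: $\frac{4121}{224} \approx 18.397$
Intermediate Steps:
$Q{\left(o \right)} = -224$ ($Q{\left(o \right)} = 2 \left(-112\right) = -224$)
$- \frac{4121}{Q{\left(\left(-1\right) 27 - -25 \right)}} = - \frac{4121}{-224} = \left(-4121\right) \left(- \frac{1}{224}\right) = \frac{4121}{224}$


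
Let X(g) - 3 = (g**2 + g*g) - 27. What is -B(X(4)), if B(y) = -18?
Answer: 18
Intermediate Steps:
X(g) = -24 + 2*g**2 (X(g) = 3 + ((g**2 + g*g) - 27) = 3 + ((g**2 + g**2) - 27) = 3 + (2*g**2 - 27) = 3 + (-27 + 2*g**2) = -24 + 2*g**2)
-B(X(4)) = -1*(-18) = 18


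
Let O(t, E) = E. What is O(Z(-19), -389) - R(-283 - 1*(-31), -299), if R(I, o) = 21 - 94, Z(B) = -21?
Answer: -316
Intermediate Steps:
R(I, o) = -73
O(Z(-19), -389) - R(-283 - 1*(-31), -299) = -389 - 1*(-73) = -389 + 73 = -316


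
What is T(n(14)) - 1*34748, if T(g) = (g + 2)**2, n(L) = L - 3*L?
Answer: -34072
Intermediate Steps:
n(L) = -2*L
T(g) = (2 + g)**2
T(n(14)) - 1*34748 = (2 - 2*14)**2 - 1*34748 = (2 - 28)**2 - 34748 = (-26)**2 - 34748 = 676 - 34748 = -34072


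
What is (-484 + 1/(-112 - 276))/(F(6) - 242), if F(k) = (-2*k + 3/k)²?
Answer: 187793/42583 ≈ 4.4100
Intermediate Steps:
(-484 + 1/(-112 - 276))/(F(6) - 242) = (-484 + 1/(-112 - 276))/((-3 + 2*6²)²/6² - 242) = (-484 + 1/(-388))/((-3 + 2*36)²/36 - 242) = (-484 - 1/388)/((-3 + 72)²/36 - 242) = -187793/(388*((1/36)*69² - 242)) = -187793/(388*((1/36)*4761 - 242)) = -187793/(388*(529/4 - 242)) = -187793/(388*(-439/4)) = -187793/388*(-4/439) = 187793/42583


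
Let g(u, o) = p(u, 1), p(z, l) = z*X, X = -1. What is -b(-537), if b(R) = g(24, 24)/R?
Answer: -8/179 ≈ -0.044693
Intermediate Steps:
p(z, l) = -z (p(z, l) = z*(-1) = -z)
g(u, o) = -u
b(R) = -24/R (b(R) = (-1*24)/R = -24/R)
-b(-537) = -(-24)/(-537) = -(-24)*(-1)/537 = -1*8/179 = -8/179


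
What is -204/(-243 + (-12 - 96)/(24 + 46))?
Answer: 2380/2853 ≈ 0.83421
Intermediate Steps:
-204/(-243 + (-12 - 96)/(24 + 46)) = -204/(-243 - 108/70) = -204/(-243 - 108*1/70) = -204/(-243 - 54/35) = -204/(-8559/35) = -35/8559*(-204) = 2380/2853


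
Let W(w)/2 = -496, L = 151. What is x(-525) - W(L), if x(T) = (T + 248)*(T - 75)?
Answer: 167192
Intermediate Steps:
x(T) = (-75 + T)*(248 + T) (x(T) = (248 + T)*(-75 + T) = (-75 + T)*(248 + T))
W(w) = -992 (W(w) = 2*(-496) = -992)
x(-525) - W(L) = (-18600 + (-525)**2 + 173*(-525)) - 1*(-992) = (-18600 + 275625 - 90825) + 992 = 166200 + 992 = 167192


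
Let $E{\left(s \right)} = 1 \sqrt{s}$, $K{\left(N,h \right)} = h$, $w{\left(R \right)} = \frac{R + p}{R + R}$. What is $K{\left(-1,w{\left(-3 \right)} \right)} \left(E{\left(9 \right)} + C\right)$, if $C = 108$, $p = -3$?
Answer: $111$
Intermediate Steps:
$w{\left(R \right)} = \frac{-3 + R}{2 R}$ ($w{\left(R \right)} = \frac{R - 3}{R + R} = \frac{-3 + R}{2 R}$)
$E{\left(s \right)} = \sqrt{s}$
$K{\left(-1,w{\left(-3 \right)} \right)} \left(E{\left(9 \right)} + C\right) = \frac{-3 - 3}{2 \left(-3\right)} \left(\sqrt{9} + 108\right) = \frac{1}{2} \left(- \frac{1}{3}\right) \left(-6\right) \left(3 + 108\right) = 1 \cdot 111 = 111$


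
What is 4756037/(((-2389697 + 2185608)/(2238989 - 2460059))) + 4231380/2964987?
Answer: 1039146298480056050/201707077281 ≈ 5.1518e+6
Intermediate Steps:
4756037/(((-2389697 + 2185608)/(2238989 - 2460059))) + 4231380/2964987 = 4756037/((-204089/(-221070))) + 4231380*(1/2964987) = 4756037/((-204089*(-1/221070))) + 1410460/988329 = 4756037/(204089/221070) + 1410460/988329 = 4756037*(221070/204089) + 1410460/988329 = 1051417099590/204089 + 1410460/988329 = 1039146298480056050/201707077281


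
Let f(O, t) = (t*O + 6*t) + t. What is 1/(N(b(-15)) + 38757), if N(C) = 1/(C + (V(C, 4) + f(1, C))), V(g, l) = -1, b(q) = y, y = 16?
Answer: 143/5542252 ≈ 2.5802e-5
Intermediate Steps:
b(q) = 16
f(O, t) = 7*t + O*t (f(O, t) = (O*t + 6*t) + t = (6*t + O*t) + t = 7*t + O*t)
N(C) = 1/(-1 + 9*C) (N(C) = 1/(C + (-1 + C*(7 + 1))) = 1/(C + (-1 + C*8)) = 1/(C + (-1 + 8*C)) = 1/(-1 + 9*C))
1/(N(b(-15)) + 38757) = 1/(1/(-1 + 9*16) + 38757) = 1/(1/(-1 + 144) + 38757) = 1/(1/143 + 38757) = 1/(5542252/143) = 143/5542252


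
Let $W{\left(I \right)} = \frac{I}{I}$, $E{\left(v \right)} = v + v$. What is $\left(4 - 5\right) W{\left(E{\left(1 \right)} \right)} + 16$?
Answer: $15$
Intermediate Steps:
$E{\left(v \right)} = 2 v$
$W{\left(I \right)} = 1$
$\left(4 - 5\right) W{\left(E{\left(1 \right)} \right)} + 16 = \left(4 - 5\right) 1 + 16 = \left(-1\right) 1 + 16 = -1 + 16 = 15$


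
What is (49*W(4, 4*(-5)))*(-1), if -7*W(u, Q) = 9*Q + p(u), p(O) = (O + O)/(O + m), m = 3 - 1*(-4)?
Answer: -13804/11 ≈ -1254.9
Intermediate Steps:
m = 7 (m = 3 + 4 = 7)
p(O) = 2*O/(7 + O) (p(O) = (O + O)/(O + 7) = (2*O)/(7 + O) = 2*O/(7 + O))
W(u, Q) = -9*Q/7 - 2*u/(7*(7 + u)) (W(u, Q) = -(9*Q + 2*u/(7 + u))/7 = -9*Q/7 - 2*u/(7*(7 + u)))
(49*W(4, 4*(-5)))*(-1) = (49*((-2*4 - 9*4*(-5)*(7 + 4))/(7*(7 + 4))))*(-1) = (49*((1/7)*(-8 - 9*(-20)*11)/11))*(-1) = (49*((1/7)*(1/11)*(-8 + 1980)))*(-1) = (49*((1/7)*(1/11)*1972))*(-1) = (49*(1972/77))*(-1) = (13804/11)*(-1) = -13804/11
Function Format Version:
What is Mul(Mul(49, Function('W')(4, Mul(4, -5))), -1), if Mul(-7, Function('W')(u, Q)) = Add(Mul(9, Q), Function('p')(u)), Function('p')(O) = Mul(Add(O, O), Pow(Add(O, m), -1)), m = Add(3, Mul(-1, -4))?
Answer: Rational(-13804, 11) ≈ -1254.9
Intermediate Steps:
m = 7 (m = Add(3, 4) = 7)
Function('p')(O) = Mul(2, O, Pow(Add(7, O), -1)) (Function('p')(O) = Mul(Add(O, O), Pow(Add(O, 7), -1)) = Mul(Mul(2, O), Pow(Add(7, O), -1)) = Mul(2, O, Pow(Add(7, O), -1)))
Function('W')(u, Q) = Add(Mul(Rational(-9, 7), Q), Mul(Rational(-2, 7), u, Pow(Add(7, u), -1))) (Function('W')(u, Q) = Mul(Rational(-1, 7), Add(Mul(9, Q), Mul(2, u, Pow(Add(7, u), -1)))) = Add(Mul(Rational(-9, 7), Q), Mul(Rational(-2, 7), u, Pow(Add(7, u), -1))))
Mul(Mul(49, Function('W')(4, Mul(4, -5))), -1) = Mul(Mul(49, Mul(Rational(1, 7), Pow(Add(7, 4), -1), Add(Mul(-2, 4), Mul(-9, Mul(4, -5), Add(7, 4))))), -1) = Mul(Mul(49, Mul(Rational(1, 7), Pow(11, -1), Add(-8, Mul(-9, -20, 11)))), -1) = Mul(Mul(49, Mul(Rational(1, 7), Rational(1, 11), Add(-8, 1980))), -1) = Mul(Mul(49, Mul(Rational(1, 7), Rational(1, 11), 1972)), -1) = Mul(Mul(49, Rational(1972, 77)), -1) = Mul(Rational(13804, 11), -1) = Rational(-13804, 11)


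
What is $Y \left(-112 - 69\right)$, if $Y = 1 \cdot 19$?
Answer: $-3439$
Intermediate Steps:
$Y = 19$
$Y \left(-112 - 69\right) = 19 \left(-112 - 69\right) = 19 \left(-181\right) = -3439$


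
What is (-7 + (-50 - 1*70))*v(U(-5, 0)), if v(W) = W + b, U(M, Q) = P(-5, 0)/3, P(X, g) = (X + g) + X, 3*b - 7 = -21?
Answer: 1016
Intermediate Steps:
b = -14/3 (b = 7/3 + (⅓)*(-21) = 7/3 - 7 = -14/3 ≈ -4.6667)
P(X, g) = g + 2*X
U(M, Q) = -10/3 (U(M, Q) = (0 + 2*(-5))/3 = (0 - 10)*(⅓) = -10*⅓ = -10/3)
v(W) = -14/3 + W (v(W) = W - 14/3 = -14/3 + W)
(-7 + (-50 - 1*70))*v(U(-5, 0)) = (-7 + (-50 - 1*70))*(-14/3 - 10/3) = (-7 + (-50 - 70))*(-8) = (-7 - 120)*(-8) = -127*(-8) = 1016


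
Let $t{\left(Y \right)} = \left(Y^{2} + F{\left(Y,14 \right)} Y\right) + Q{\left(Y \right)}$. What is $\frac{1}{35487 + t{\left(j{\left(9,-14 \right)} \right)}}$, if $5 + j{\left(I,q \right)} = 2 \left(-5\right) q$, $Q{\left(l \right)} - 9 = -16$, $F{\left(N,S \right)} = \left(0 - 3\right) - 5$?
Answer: $\frac{1}{52625} \approx 1.9002 \cdot 10^{-5}$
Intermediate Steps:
$F{\left(N,S \right)} = -8$ ($F{\left(N,S \right)} = \left(0 - 3\right) - 5 = -3 - 5 = -8$)
$Q{\left(l \right)} = -7$ ($Q{\left(l \right)} = 9 - 16 = -7$)
$j{\left(I,q \right)} = -5 - 10 q$ ($j{\left(I,q \right)} = -5 + 2 \left(-5\right) q = -5 - 10 q$)
$t{\left(Y \right)} = -7 + Y^{2} - 8 Y$ ($t{\left(Y \right)} = \left(Y^{2} - 8 Y\right) - 7 = -7 + Y^{2} - 8 Y$)
$\frac{1}{35487 + t{\left(j{\left(9,-14 \right)} \right)}} = \frac{1}{35487 - \left(7 - \left(-5 - -140\right)^{2} + 8 \left(-5 - -140\right)\right)} = \frac{1}{35487 - \left(7 - \left(-5 + 140\right)^{2} + 8 \left(-5 + 140\right)\right)} = \frac{1}{35487 - \left(1087 - 18225\right)} = \frac{1}{35487 - -17138} = \frac{1}{35487 + 17138} = \frac{1}{52625}$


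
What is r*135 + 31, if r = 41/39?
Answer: 2248/13 ≈ 172.92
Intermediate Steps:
r = 41/39 (r = 41*(1/39) = 41/39 ≈ 1.0513)
r*135 + 31 = (41/39)*135 + 31 = 1845/13 + 31 = 2248/13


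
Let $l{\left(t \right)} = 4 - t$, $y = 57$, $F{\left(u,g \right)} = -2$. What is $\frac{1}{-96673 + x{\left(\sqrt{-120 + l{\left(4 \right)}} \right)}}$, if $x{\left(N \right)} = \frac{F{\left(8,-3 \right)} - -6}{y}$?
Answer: $- \frac{57}{5510357} \approx -1.0344 \cdot 10^{-5}$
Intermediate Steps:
$x{\left(N \right)} = \frac{4}{57}$ ($x{\left(N \right)} = \frac{-2 - -6}{57} = \left(-2 + 6\right) \frac{1}{57} = 4 \cdot \frac{1}{57} = \frac{4}{57}$)
$\frac{1}{-96673 + x{\left(\sqrt{-120 + l{\left(4 \right)}} \right)}} = \frac{1}{-96673 + \frac{4}{57}} = \frac{1}{- \frac{5510357}{57}} = - \frac{57}{5510357}$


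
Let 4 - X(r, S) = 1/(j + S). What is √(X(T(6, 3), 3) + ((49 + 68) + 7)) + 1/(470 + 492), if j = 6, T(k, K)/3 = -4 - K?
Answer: 1/962 + √1151/3 ≈ 11.310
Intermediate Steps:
T(k, K) = -12 - 3*K (T(k, K) = 3*(-4 - K) = -12 - 3*K)
X(r, S) = 4 - 1/(6 + S)
√(X(T(6, 3), 3) + ((49 + 68) + 7)) + 1/(470 + 492) = √((23 + 4*3)/(6 + 3) + ((49 + 68) + 7)) + 1/(470 + 492) = √((23 + 12)/9 + (117 + 7)) + 1/962 = √((⅑)*35 + 124) + 1/962 = √(35/9 + 124) + 1/962 = √(1151/9) + 1/962 = √1151/3 + 1/962 = 1/962 + √1151/3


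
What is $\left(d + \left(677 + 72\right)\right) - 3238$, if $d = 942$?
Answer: $-1547$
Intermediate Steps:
$\left(d + \left(677 + 72\right)\right) - 3238 = \left(942 + \left(677 + 72\right)\right) - 3238 = \left(942 + 749\right) - 3238 = 1691 - 3238 = -1547$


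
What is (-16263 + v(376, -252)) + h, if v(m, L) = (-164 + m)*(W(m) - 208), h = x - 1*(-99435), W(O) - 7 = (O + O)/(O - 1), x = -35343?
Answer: 2115799/375 ≈ 5642.1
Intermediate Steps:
W(O) = 7 + 2*O/(-1 + O) (W(O) = 7 + (O + O)/(O - 1) = 7 + (2*O)/(-1 + O) = 7 + 2*O/(-1 + O))
h = 64092 (h = -35343 - 1*(-99435) = -35343 + 99435 = 64092)
v(m, L) = (-208 + (-7 + 9*m)/(-1 + m))*(-164 + m) (v(m, L) = (-164 + m)*((-7 + 9*m)/(-1 + m) - 208) = (-164 + m)*(-208 + (-7 + 9*m)/(-1 + m)) = (-208 + (-7 + 9*m)/(-1 + m))*(-164 + m))
(-16263 + v(376, -252)) + h = (-16263 + (-32964 - 199*376² + 32837*376)/(-1 + 376)) + 64092 = (-16263 + (-32964 - 199*141376 + 12346712)/375) + 64092 = (-16263 + (-32964 - 28133824 + 12346712)/375) + 64092 = (-16263 + (1/375)*(-15820076)) + 64092 = (-16263 - 15820076/375) + 64092 = -21918701/375 + 64092 = 2115799/375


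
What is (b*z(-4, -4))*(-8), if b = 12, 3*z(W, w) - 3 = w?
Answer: 32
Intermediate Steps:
z(W, w) = 1 + w/3
(b*z(-4, -4))*(-8) = (12*(1 + (⅓)*(-4)))*(-8) = (12*(1 - 4/3))*(-8) = (12*(-⅓))*(-8) = -4*(-8) = 32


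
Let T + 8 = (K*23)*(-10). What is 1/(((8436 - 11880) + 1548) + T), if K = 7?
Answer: -1/3514 ≈ -0.00028458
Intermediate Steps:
T = -1618 (T = -8 + (7*23)*(-10) = -8 + 161*(-10) = -8 - 1610 = -1618)
1/(((8436 - 11880) + 1548) + T) = 1/(((8436 - 11880) + 1548) - 1618) = 1/((-3444 + 1548) - 1618) = 1/(-1896 - 1618) = 1/(-3514) = -1/3514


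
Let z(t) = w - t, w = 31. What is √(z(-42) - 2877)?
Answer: 2*I*√701 ≈ 52.953*I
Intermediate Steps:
z(t) = 31 - t
√(z(-42) - 2877) = √((31 - 1*(-42)) - 2877) = √((31 + 42) - 2877) = √(73 - 2877) = √(-2804) = 2*I*√701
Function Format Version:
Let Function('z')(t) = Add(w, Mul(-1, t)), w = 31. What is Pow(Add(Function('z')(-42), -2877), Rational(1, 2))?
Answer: Mul(2, I, Pow(701, Rational(1, 2))) ≈ Mul(52.953, I)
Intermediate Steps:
Function('z')(t) = Add(31, Mul(-1, t))
Pow(Add(Function('z')(-42), -2877), Rational(1, 2)) = Pow(Add(Add(31, Mul(-1, -42)), -2877), Rational(1, 2)) = Pow(Add(Add(31, 42), -2877), Rational(1, 2)) = Pow(Add(73, -2877), Rational(1, 2)) = Pow(-2804, Rational(1, 2)) = Mul(2, I, Pow(701, Rational(1, 2)))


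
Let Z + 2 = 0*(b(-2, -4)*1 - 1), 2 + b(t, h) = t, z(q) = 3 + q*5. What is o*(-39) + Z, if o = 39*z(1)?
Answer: -12170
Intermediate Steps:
z(q) = 3 + 5*q
b(t, h) = -2 + t
o = 312 (o = 39*(3 + 5*1) = 39*(3 + 5) = 39*8 = 312)
Z = -2 (Z = -2 + 0*((-2 - 2)*1 - 1) = -2 + 0*(-4*1 - 1) = -2 + 0*(-4 - 1) = -2 + 0*(-5) = -2 + 0 = -2)
o*(-39) + Z = 312*(-39) - 2 = -12168 - 2 = -12170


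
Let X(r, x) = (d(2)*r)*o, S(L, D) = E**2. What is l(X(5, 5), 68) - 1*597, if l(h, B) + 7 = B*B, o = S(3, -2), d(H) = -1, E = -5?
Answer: 4020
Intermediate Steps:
S(L, D) = 25 (S(L, D) = (-5)**2 = 25)
o = 25
X(r, x) = -25*r (X(r, x) = -r*25 = -25*r)
l(h, B) = -7 + B**2 (l(h, B) = -7 + B*B = -7 + B**2)
l(X(5, 5), 68) - 1*597 = (-7 + 68**2) - 1*597 = (-7 + 4624) - 597 = 4617 - 597 = 4020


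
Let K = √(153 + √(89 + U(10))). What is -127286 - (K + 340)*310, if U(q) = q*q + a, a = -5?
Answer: -232686 - 310*√(153 + 2*√46) ≈ -2.3669e+5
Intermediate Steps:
U(q) = -5 + q² (U(q) = q*q - 5 = q² - 5 = -5 + q²)
K = √(153 + 2*√46) (K = √(153 + √(89 + (-5 + 10²))) = √(153 + √(89 + (-5 + 100))) = √(153 + √(89 + 95)) = √(153 + √184) = √(153 + 2*√46) ≈ 12.906)
-127286 - (K + 340)*310 = -127286 - (√(153 + 2*√46) + 340)*310 = -127286 - (340 + √(153 + 2*√46))*310 = -127286 - (105400 + 310*√(153 + 2*√46)) = -127286 + (-105400 - 310*√(153 + 2*√46)) = -232686 - 310*√(153 + 2*√46)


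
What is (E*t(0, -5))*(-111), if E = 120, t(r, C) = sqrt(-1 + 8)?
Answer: -13320*sqrt(7) ≈ -35241.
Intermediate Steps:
t(r, C) = sqrt(7)
(E*t(0, -5))*(-111) = (120*sqrt(7))*(-111) = -13320*sqrt(7)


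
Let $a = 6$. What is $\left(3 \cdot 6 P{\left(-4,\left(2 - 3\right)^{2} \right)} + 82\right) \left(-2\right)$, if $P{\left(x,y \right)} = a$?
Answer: $-380$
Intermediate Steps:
$P{\left(x,y \right)} = 6$
$\left(3 \cdot 6 P{\left(-4,\left(2 - 3\right)^{2} \right)} + 82\right) \left(-2\right) = \left(3 \cdot 6 \cdot 6 + 82\right) \left(-2\right) = \left(18 \cdot 6 + 82\right) \left(-2\right) = \left(108 + 82\right) \left(-2\right) = 190 \left(-2\right) = -380$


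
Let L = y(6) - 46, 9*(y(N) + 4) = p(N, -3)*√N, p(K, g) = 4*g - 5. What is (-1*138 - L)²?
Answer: 209666/27 - 2992*√6/9 ≈ 6951.1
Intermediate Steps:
p(K, g) = -5 + 4*g
y(N) = -4 - 17*√N/9 (y(N) = -4 + ((-5 + 4*(-3))*√N)/9 = -4 + ((-5 - 12)*√N)/9 = -4 + (-17*√N)/9 = -4 - 17*√N/9)
L = -50 - 17*√6/9 (L = (-4 - 17*√6/9) - 46 = -50 - 17*√6/9 ≈ -54.627)
(-1*138 - L)² = (-1*138 - (-50 - 17*√6/9))² = (-138 + (50 + 17*√6/9))² = (-88 + 17*√6/9)²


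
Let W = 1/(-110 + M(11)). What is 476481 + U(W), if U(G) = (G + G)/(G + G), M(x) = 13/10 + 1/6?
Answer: 476482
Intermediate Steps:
M(x) = 22/15 (M(x) = 13*(⅒) + 1*(⅙) = 13/10 + ⅙ = 22/15)
W = -15/1628 (W = 1/(-110 + 22/15) = 1/(-1628/15) = -15/1628 ≈ -0.0092138)
U(G) = 1 (U(G) = (2*G)/((2*G)) = (2*G)*(1/(2*G)) = 1)
476481 + U(W) = 476481 + 1 = 476482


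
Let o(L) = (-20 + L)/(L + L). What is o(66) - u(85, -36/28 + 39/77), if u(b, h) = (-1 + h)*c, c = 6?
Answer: 463/42 ≈ 11.024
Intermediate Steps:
u(b, h) = -6 + 6*h (u(b, h) = (-1 + h)*6 = -6 + 6*h)
o(L) = (-20 + L)/(2*L) (o(L) = (-20 + L)/((2*L)) = (-20 + L)*(1/(2*L)) = (-20 + L)/(2*L))
o(66) - u(85, -36/28 + 39/77) = (1/2)*(-20 + 66)/66 - (-6 + 6*(-36/28 + 39/77)) = (1/2)*(1/66)*46 - (-6 + 6*(-36*1/28 + 39*(1/77))) = 23/66 - (-6 + 6*(-9/7 + 39/77)) = 23/66 - (-6 + 6*(-60/77)) = 23/66 - (-6 - 360/77) = 23/66 - 1*(-822/77) = 23/66 + 822/77 = 463/42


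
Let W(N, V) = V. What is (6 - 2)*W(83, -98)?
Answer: -392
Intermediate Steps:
(6 - 2)*W(83, -98) = (6 - 2)*(-98) = 4*(-98) = -392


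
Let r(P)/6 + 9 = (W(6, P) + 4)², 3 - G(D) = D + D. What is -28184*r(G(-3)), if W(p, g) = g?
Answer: -27056640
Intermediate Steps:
G(D) = 3 - 2*D (G(D) = 3 - (D + D) = 3 - 2*D)
r(P) = -54 + 6*(4 + P)² (r(P) = -54 + 6*(P + 4)² = -54 + 6*(4 + P)²)
-28184*r(G(-3)) = -28184*(-54 + 6*(4 + (3 - 2*(-3)))²) = -28184*(-54 + 6*(4 + (3 + 6))²) = -28184*(-54 + 6*(4 + 9)²) = -28184*(-54 + 6*13²) = -28184*(-54 + 6*169) = -28184*(-54 + 1014) = -28184*960 = -27056640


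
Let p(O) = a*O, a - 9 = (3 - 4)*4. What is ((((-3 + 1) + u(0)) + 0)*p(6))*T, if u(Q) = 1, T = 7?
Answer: -210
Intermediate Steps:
a = 5 (a = 9 + (3 - 4)*4 = 9 - 1*4 = 9 - 4 = 5)
p(O) = 5*O
((((-3 + 1) + u(0)) + 0)*p(6))*T = ((((-3 + 1) + 1) + 0)*(5*6))*7 = (((-2 + 1) + 0)*30)*7 = ((-1 + 0)*30)*7 = -1*30*7 = -30*7 = -210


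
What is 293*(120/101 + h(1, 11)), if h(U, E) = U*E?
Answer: 360683/101 ≈ 3571.1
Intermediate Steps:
h(U, E) = E*U
293*(120/101 + h(1, 11)) = 293*(120/101 + 11*1) = 293*(120*(1/101) + 11) = 293*(120/101 + 11) = 293*(1231/101) = 360683/101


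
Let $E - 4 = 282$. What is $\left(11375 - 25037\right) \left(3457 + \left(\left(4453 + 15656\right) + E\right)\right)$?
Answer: $-325866024$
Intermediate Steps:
$E = 286$ ($E = 4 + 282 = 286$)
$\left(11375 - 25037\right) \left(3457 + \left(\left(4453 + 15656\right) + E\right)\right) = \left(11375 - 25037\right) \left(3457 + \left(\left(4453 + 15656\right) + 286\right)\right) = - 13662 \left(3457 + \left(20109 + 286\right)\right) = - 13662 \left(3457 + 20395\right) = \left(-13662\right) 23852 = -325866024$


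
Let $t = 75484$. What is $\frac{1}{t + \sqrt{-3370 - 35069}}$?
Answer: $\frac{75484}{5697872695} - \frac{3 i \sqrt{4271}}{5697872695} \approx 1.3248 \cdot 10^{-5} - 3.4409 \cdot 10^{-8} i$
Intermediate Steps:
$\frac{1}{t + \sqrt{-3370 - 35069}} = \frac{1}{75484 + \sqrt{-3370 - 35069}} = \frac{1}{75484 + \sqrt{-38439}} = \frac{1}{75484 + 3 i \sqrt{4271}}$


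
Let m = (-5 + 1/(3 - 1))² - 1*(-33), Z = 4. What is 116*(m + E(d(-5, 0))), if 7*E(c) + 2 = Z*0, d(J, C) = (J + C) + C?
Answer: 43007/7 ≈ 6143.9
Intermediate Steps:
d(J, C) = J + 2*C (d(J, C) = (C + J) + C = J + 2*C)
E(c) = -2/7 (E(c) = -2/7 + (4*0)/7 = -2/7 + (⅐)*0 = -2/7 + 0 = -2/7)
m = 213/4 (m = (-5 + 1/2)² + 33 = (-5 + ½)² + 33 = (-9/2)² + 33 = 81/4 + 33 = 213/4 ≈ 53.250)
116*(m + E(d(-5, 0))) = 116*(213/4 - 2/7) = 116*(1483/28) = 43007/7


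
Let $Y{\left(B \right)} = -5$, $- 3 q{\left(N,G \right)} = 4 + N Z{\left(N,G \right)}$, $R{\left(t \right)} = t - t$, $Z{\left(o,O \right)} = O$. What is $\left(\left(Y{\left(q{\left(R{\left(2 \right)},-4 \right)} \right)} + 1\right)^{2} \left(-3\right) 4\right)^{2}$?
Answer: $36864$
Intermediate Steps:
$R{\left(t \right)} = 0$
$q{\left(N,G \right)} = - \frac{4}{3} - \frac{G N}{3}$ ($q{\left(N,G \right)} = - \frac{4 + N G}{3} = - \frac{4 + G N}{3} = - \frac{4}{3} - \frac{G N}{3}$)
$\left(\left(Y{\left(q{\left(R{\left(2 \right)},-4 \right)} \right)} + 1\right)^{2} \left(-3\right) 4\right)^{2} = \left(\left(-5 + 1\right)^{2} \left(-3\right) 4\right)^{2} = \left(\left(-4\right)^{2} \left(-3\right) 4\right)^{2} = \left(16 \left(-3\right) 4\right)^{2} = \left(\left(-48\right) 4\right)^{2} = \left(-192\right)^{2} = 36864$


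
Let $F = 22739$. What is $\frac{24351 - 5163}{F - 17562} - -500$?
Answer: $\frac{2607688}{5177} \approx 503.71$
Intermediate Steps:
$\frac{24351 - 5163}{F - 17562} - -500 = \frac{24351 - 5163}{22739 - 17562} - -500 = \frac{19188}{5177} + 500 = \frac{2607688}{5177}$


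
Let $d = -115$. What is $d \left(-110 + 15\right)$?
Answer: $10925$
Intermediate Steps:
$d \left(-110 + 15\right) = - 115 \left(-110 + 15\right) = \left(-115\right) \left(-95\right) = 10925$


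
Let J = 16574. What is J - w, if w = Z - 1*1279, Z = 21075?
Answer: -3222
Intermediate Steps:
w = 19796 (w = 21075 - 1*1279 = 21075 - 1279 = 19796)
J - w = 16574 - 1*19796 = 16574 - 19796 = -3222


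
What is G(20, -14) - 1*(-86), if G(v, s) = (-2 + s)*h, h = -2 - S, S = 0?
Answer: 118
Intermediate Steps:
h = -2 (h = -2 - 1*0 = -2 + 0 = -2)
G(v, s) = 4 - 2*s (G(v, s) = (-2 + s)*(-2) = 4 - 2*s)
G(20, -14) - 1*(-86) = (4 - 2*(-14)) - 1*(-86) = (4 + 28) + 86 = 32 + 86 = 118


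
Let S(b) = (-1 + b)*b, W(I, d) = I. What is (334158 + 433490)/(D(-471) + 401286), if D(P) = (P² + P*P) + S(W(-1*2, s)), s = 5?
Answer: 16688/18369 ≈ 0.90849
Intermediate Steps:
S(b) = b*(-1 + b)
D(P) = 6 + 2*P² (D(P) = (P² + P*P) + (-1*2)*(-1 - 1*2) = (P² + P²) - 2*(-1 - 2) = 2*P² - 2*(-3) = 2*P² + 6 = 6 + 2*P²)
(334158 + 433490)/(D(-471) + 401286) = (334158 + 433490)/((6 + 2*(-471)²) + 401286) = 767648/((6 + 2*221841) + 401286) = 767648/((6 + 443682) + 401286) = 767648/(443688 + 401286) = 767648/844974 = 767648*(1/844974) = 16688/18369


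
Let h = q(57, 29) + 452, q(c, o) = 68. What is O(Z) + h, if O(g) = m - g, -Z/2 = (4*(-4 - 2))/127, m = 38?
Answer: 70818/127 ≈ 557.62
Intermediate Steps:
Z = 48/127 (Z = -2*4*(-4 - 2)/127 = -2*4*(-6)/127 = -(-48)/127 = -2*(-24/127) = 48/127 ≈ 0.37795)
O(g) = 38 - g
h = 520 (h = 68 + 452 = 520)
O(Z) + h = (38 - 1*48/127) + 520 = (38 - 48/127) + 520 = 4778/127 + 520 = 70818/127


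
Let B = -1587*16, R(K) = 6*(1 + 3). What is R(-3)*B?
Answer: -609408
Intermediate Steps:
R(K) = 24 (R(K) = 6*4 = 24)
B = -25392
R(-3)*B = 24*(-25392) = -609408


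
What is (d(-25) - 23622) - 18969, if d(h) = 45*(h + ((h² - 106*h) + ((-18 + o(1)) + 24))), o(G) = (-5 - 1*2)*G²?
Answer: 103614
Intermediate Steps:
o(G) = -7*G² (o(G) = (-5 - 2)*G² = -7*G²)
d(h) = -45 - 4725*h + 45*h² (d(h) = 45*(h + ((h² - 106*h) + ((-18 - 7*1²) + 24))) = 45*(h + ((h² - 106*h) + ((-18 - 7*1) + 24))) = 45*(h + ((h² - 106*h) + ((-18 - 7) + 24))) = 45*(h + ((h² - 106*h) + (-25 + 24))) = 45*(h + ((h² - 106*h) - 1)) = 45*(h + (-1 + h² - 106*h)) = 45*(-1 + h² - 105*h) = -45 - 4725*h + 45*h²)
(d(-25) - 23622) - 18969 = ((-45 - 4725*(-25) + 45*(-25)²) - 23622) - 18969 = ((-45 + 118125 + 45*625) - 23622) - 18969 = ((-45 + 118125 + 28125) - 23622) - 18969 = (146205 - 23622) - 18969 = 122583 - 18969 = 103614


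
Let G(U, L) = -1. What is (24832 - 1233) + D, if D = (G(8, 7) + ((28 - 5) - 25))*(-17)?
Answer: 23650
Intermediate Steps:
D = 51 (D = (-1 + ((28 - 5) - 25))*(-17) = (-1 + (23 - 25))*(-17) = (-1 - 2)*(-17) = -3*(-17) = 51)
(24832 - 1233) + D = (24832 - 1233) + 51 = 23599 + 51 = 23650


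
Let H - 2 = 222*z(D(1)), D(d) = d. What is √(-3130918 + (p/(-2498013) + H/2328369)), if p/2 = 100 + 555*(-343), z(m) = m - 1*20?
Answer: 2*I*√326903573135211389334610261977/646255114533 ≈ 1769.4*I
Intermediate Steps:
z(m) = -20 + m (z(m) = m - 20 = -20 + m)
p = -380530 (p = 2*(100 + 555*(-343)) = 2*(100 - 190365) = 2*(-190265) = -380530)
H = -4216 (H = 2 + 222*(-20 + 1) = 2 + 222*(-19) = 2 - 4218 = -4216)
√(-3130918 + (p/(-2498013) + H/2328369)) = √(-3130918 + (-380530/(-2498013) - 4216/2328369)) = √(-3130918 + (-380530*(-1/2498013) - 4216*1/2328369)) = √(-3130918 + (380530/2498013 - 4216/2328369)) = √(-3130918 + 291827544254/1938765343599) = √(-6070115020222749628/1938765343599) = 2*I*√326903573135211389334610261977/646255114533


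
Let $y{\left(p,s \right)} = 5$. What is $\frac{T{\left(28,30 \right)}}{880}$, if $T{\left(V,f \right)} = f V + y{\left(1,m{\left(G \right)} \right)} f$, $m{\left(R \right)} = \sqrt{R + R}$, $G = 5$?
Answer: $\frac{9}{8} \approx 1.125$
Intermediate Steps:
$m{\left(R \right)} = \sqrt{2} \sqrt{R}$ ($m{\left(R \right)} = \sqrt{2 R} = \sqrt{2} \sqrt{R}$)
$T{\left(V,f \right)} = 5 f + V f$ ($T{\left(V,f \right)} = f V + 5 f = V f + 5 f = 5 f + V f$)
$\frac{T{\left(28,30 \right)}}{880} = \frac{30 \left(5 + 28\right)}{880} = 30 \cdot 33 \cdot \frac{1}{880} = 990 \cdot \frac{1}{880} = \frac{9}{8}$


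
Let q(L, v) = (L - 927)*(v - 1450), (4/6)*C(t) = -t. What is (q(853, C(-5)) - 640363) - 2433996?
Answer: -2967614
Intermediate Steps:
C(t) = -3*t/2 (C(t) = 3*(-t)/2 = -3*t/2)
q(L, v) = (-1450 + v)*(-927 + L) (q(L, v) = (-927 + L)*(-1450 + v) = (-1450 + v)*(-927 + L))
(q(853, C(-5)) - 640363) - 2433996 = ((1344150 - 1450*853 - (-2781)*(-5)/2 + 853*(-3/2*(-5))) - 640363) - 2433996 = ((1344150 - 1236850 - 927*15/2 + 853*(15/2)) - 640363) - 2433996 = ((1344150 - 1236850 - 13905/2 + 12795/2) - 640363) - 2433996 = (106745 - 640363) - 2433996 = -533618 - 2433996 = -2967614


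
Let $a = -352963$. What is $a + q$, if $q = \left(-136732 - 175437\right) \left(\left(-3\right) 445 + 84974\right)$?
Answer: $-26109855954$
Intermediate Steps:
$q = -26109502991$ ($q = - 312169 \left(-1335 + 84974\right) = \left(-312169\right) 83639 = -26109502991$)
$a + q = -352963 - 26109502991 = -26109855954$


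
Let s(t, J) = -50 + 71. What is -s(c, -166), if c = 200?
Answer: -21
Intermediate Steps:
s(t, J) = 21
-s(c, -166) = -1*21 = -21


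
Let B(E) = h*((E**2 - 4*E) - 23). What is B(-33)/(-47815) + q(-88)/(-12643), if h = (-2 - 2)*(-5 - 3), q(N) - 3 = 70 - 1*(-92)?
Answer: -492571523/604525045 ≈ -0.81481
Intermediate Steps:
q(N) = 165 (q(N) = 3 + (70 - 1*(-92)) = 3 + (70 + 92) = 3 + 162 = 165)
h = 32 (h = -4*(-8) = 32)
B(E) = -736 - 128*E + 32*E**2 (B(E) = 32*((E**2 - 4*E) - 23) = 32*(-23 + E**2 - 4*E) = -736 - 128*E + 32*E**2)
B(-33)/(-47815) + q(-88)/(-12643) = (-736 - 128*(-33) + 32*(-33)**2)/(-47815) + 165/(-12643) = (-736 + 4224 + 32*1089)*(-1/47815) + 165*(-1/12643) = (-736 + 4224 + 34848)*(-1/47815) - 165/12643 = 38336*(-1/47815) - 165/12643 = -38336/47815 - 165/12643 = -492571523/604525045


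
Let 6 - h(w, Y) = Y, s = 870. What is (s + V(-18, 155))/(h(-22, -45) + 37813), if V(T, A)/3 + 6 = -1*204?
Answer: 30/4733 ≈ 0.0063385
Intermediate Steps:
V(T, A) = -630 (V(T, A) = -18 + 3*(-1*204) = -18 + 3*(-204) = -18 - 612 = -630)
h(w, Y) = 6 - Y
(s + V(-18, 155))/(h(-22, -45) + 37813) = (870 - 630)/((6 - 1*(-45)) + 37813) = 240/((6 + 45) + 37813) = 240/(51 + 37813) = 240/37864 = 240*(1/37864) = 30/4733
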